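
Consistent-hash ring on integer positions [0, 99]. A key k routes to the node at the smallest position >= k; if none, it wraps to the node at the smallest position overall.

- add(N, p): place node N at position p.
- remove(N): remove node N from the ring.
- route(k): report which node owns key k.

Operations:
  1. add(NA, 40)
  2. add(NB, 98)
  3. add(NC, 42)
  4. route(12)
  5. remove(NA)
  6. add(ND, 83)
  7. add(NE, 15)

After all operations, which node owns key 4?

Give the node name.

Answer: NE

Derivation:
Op 1: add NA@40 -> ring=[40:NA]
Op 2: add NB@98 -> ring=[40:NA,98:NB]
Op 3: add NC@42 -> ring=[40:NA,42:NC,98:NB]
Op 4: route key 12: smallest pos >= 12 is 40 -> NA
Op 5: remove NA -> ring=[42:NC,98:NB]
Op 6: add ND@83 -> ring=[42:NC,83:ND,98:NB]
Op 7: add NE@15 -> ring=[15:NE,42:NC,83:ND,98:NB]
Final route key 4: smallest pos >= 4 is 15 -> NE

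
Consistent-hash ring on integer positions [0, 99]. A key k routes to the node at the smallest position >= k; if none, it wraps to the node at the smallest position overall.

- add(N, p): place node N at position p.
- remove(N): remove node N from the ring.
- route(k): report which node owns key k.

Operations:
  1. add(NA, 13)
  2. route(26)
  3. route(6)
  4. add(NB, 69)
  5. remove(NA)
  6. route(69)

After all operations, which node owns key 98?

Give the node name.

Answer: NB

Derivation:
Op 1: add NA@13 -> ring=[13:NA]
Op 2: route key 26: none >= 26, wrap to smallest pos 13 -> NA
Op 3: route key 6: smallest pos >= 6 is 13 -> NA
Op 4: add NB@69 -> ring=[13:NA,69:NB]
Op 5: remove NA -> ring=[69:NB]
Op 6: route key 69: smallest pos >= 69 is 69 -> NB
Final route key 98: none >= 98, wrap to smallest pos 69 -> NB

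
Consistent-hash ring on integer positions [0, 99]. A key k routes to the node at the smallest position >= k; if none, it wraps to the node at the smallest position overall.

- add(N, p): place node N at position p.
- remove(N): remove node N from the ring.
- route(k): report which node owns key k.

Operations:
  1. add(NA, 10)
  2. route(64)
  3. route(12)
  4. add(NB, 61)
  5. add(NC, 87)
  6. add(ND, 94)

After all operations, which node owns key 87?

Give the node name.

Op 1: add NA@10 -> ring=[10:NA]
Op 2: route key 64: none >= 64, wrap to smallest pos 10 -> NA
Op 3: route key 12: none >= 12, wrap to smallest pos 10 -> NA
Op 4: add NB@61 -> ring=[10:NA,61:NB]
Op 5: add NC@87 -> ring=[10:NA,61:NB,87:NC]
Op 6: add ND@94 -> ring=[10:NA,61:NB,87:NC,94:ND]
Final route key 87: smallest pos >= 87 is 87 -> NC

Answer: NC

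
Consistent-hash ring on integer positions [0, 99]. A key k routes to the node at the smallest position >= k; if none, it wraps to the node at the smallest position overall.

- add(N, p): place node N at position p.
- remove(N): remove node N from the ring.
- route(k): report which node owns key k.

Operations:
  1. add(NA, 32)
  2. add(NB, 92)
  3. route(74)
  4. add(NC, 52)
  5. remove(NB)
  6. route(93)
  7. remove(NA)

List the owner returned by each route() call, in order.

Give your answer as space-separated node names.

Op 1: add NA@32 -> ring=[32:NA]
Op 2: add NB@92 -> ring=[32:NA,92:NB]
Op 3: route key 74: smallest pos >= 74 is 92 -> NB
Op 4: add NC@52 -> ring=[32:NA,52:NC,92:NB]
Op 5: remove NB -> ring=[32:NA,52:NC]
Op 6: route key 93: none >= 93, wrap to smallest pos 32 -> NA
Op 7: remove NA -> ring=[52:NC]

Answer: NB NA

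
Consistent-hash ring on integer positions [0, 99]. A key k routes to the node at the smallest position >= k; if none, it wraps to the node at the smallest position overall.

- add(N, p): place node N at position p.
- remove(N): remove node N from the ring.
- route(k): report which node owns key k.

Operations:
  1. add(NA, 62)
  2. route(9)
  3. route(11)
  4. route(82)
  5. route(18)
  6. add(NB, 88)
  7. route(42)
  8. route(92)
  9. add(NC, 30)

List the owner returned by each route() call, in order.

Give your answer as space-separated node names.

Answer: NA NA NA NA NA NA

Derivation:
Op 1: add NA@62 -> ring=[62:NA]
Op 2: route key 9: smallest pos >= 9 is 62 -> NA
Op 3: route key 11: smallest pos >= 11 is 62 -> NA
Op 4: route key 82: none >= 82, wrap to smallest pos 62 -> NA
Op 5: route key 18: smallest pos >= 18 is 62 -> NA
Op 6: add NB@88 -> ring=[62:NA,88:NB]
Op 7: route key 42: smallest pos >= 42 is 62 -> NA
Op 8: route key 92: none >= 92, wrap to smallest pos 62 -> NA
Op 9: add NC@30 -> ring=[30:NC,62:NA,88:NB]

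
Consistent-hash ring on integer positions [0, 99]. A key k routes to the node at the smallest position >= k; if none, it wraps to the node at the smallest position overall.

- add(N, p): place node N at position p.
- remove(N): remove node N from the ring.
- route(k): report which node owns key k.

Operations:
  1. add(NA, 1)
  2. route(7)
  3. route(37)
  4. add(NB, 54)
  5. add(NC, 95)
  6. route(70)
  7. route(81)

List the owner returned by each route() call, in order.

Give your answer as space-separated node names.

Op 1: add NA@1 -> ring=[1:NA]
Op 2: route key 7: none >= 7, wrap to smallest pos 1 -> NA
Op 3: route key 37: none >= 37, wrap to smallest pos 1 -> NA
Op 4: add NB@54 -> ring=[1:NA,54:NB]
Op 5: add NC@95 -> ring=[1:NA,54:NB,95:NC]
Op 6: route key 70: smallest pos >= 70 is 95 -> NC
Op 7: route key 81: smallest pos >= 81 is 95 -> NC

Answer: NA NA NC NC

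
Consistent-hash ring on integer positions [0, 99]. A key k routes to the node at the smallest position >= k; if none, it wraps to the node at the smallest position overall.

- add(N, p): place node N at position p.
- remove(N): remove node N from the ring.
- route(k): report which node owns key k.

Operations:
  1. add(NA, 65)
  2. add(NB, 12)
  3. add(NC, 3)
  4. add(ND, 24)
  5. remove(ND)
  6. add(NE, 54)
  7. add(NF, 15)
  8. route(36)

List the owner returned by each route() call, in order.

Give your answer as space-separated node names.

Answer: NE

Derivation:
Op 1: add NA@65 -> ring=[65:NA]
Op 2: add NB@12 -> ring=[12:NB,65:NA]
Op 3: add NC@3 -> ring=[3:NC,12:NB,65:NA]
Op 4: add ND@24 -> ring=[3:NC,12:NB,24:ND,65:NA]
Op 5: remove ND -> ring=[3:NC,12:NB,65:NA]
Op 6: add NE@54 -> ring=[3:NC,12:NB,54:NE,65:NA]
Op 7: add NF@15 -> ring=[3:NC,12:NB,15:NF,54:NE,65:NA]
Op 8: route key 36: smallest pos >= 36 is 54 -> NE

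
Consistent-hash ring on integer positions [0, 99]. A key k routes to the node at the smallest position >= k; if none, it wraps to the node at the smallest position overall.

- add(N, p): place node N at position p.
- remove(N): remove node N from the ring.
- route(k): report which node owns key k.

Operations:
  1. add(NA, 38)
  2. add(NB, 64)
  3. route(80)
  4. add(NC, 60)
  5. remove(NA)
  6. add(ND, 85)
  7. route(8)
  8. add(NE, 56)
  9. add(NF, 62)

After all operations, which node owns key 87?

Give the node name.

Op 1: add NA@38 -> ring=[38:NA]
Op 2: add NB@64 -> ring=[38:NA,64:NB]
Op 3: route key 80: none >= 80, wrap to smallest pos 38 -> NA
Op 4: add NC@60 -> ring=[38:NA,60:NC,64:NB]
Op 5: remove NA -> ring=[60:NC,64:NB]
Op 6: add ND@85 -> ring=[60:NC,64:NB,85:ND]
Op 7: route key 8: smallest pos >= 8 is 60 -> NC
Op 8: add NE@56 -> ring=[56:NE,60:NC,64:NB,85:ND]
Op 9: add NF@62 -> ring=[56:NE,60:NC,62:NF,64:NB,85:ND]
Final route key 87: none >= 87, wrap to smallest pos 56 -> NE

Answer: NE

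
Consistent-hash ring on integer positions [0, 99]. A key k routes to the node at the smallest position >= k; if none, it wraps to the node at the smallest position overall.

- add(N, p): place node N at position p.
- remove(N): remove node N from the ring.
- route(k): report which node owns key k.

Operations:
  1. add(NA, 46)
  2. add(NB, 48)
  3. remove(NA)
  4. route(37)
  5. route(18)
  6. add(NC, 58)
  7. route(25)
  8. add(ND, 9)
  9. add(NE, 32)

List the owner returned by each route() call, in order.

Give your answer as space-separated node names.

Op 1: add NA@46 -> ring=[46:NA]
Op 2: add NB@48 -> ring=[46:NA,48:NB]
Op 3: remove NA -> ring=[48:NB]
Op 4: route key 37: smallest pos >= 37 is 48 -> NB
Op 5: route key 18: smallest pos >= 18 is 48 -> NB
Op 6: add NC@58 -> ring=[48:NB,58:NC]
Op 7: route key 25: smallest pos >= 25 is 48 -> NB
Op 8: add ND@9 -> ring=[9:ND,48:NB,58:NC]
Op 9: add NE@32 -> ring=[9:ND,32:NE,48:NB,58:NC]

Answer: NB NB NB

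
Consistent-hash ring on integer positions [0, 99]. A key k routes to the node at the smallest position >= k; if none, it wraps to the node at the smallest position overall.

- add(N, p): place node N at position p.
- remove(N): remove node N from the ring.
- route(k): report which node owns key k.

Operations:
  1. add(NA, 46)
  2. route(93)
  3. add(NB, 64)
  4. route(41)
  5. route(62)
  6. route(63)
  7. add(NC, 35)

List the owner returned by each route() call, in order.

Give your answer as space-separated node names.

Answer: NA NA NB NB

Derivation:
Op 1: add NA@46 -> ring=[46:NA]
Op 2: route key 93: none >= 93, wrap to smallest pos 46 -> NA
Op 3: add NB@64 -> ring=[46:NA,64:NB]
Op 4: route key 41: smallest pos >= 41 is 46 -> NA
Op 5: route key 62: smallest pos >= 62 is 64 -> NB
Op 6: route key 63: smallest pos >= 63 is 64 -> NB
Op 7: add NC@35 -> ring=[35:NC,46:NA,64:NB]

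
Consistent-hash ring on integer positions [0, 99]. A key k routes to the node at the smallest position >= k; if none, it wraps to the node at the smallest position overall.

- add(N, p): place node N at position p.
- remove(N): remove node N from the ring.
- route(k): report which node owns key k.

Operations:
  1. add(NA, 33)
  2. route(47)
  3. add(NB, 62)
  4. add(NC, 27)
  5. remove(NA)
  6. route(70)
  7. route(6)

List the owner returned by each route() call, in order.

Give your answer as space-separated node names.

Answer: NA NC NC

Derivation:
Op 1: add NA@33 -> ring=[33:NA]
Op 2: route key 47: none >= 47, wrap to smallest pos 33 -> NA
Op 3: add NB@62 -> ring=[33:NA,62:NB]
Op 4: add NC@27 -> ring=[27:NC,33:NA,62:NB]
Op 5: remove NA -> ring=[27:NC,62:NB]
Op 6: route key 70: none >= 70, wrap to smallest pos 27 -> NC
Op 7: route key 6: smallest pos >= 6 is 27 -> NC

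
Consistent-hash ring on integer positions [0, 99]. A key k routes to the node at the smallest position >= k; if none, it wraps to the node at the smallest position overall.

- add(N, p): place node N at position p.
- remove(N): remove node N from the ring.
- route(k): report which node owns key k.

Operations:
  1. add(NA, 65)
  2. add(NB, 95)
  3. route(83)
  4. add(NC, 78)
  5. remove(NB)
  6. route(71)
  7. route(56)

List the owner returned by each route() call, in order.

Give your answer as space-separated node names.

Op 1: add NA@65 -> ring=[65:NA]
Op 2: add NB@95 -> ring=[65:NA,95:NB]
Op 3: route key 83: smallest pos >= 83 is 95 -> NB
Op 4: add NC@78 -> ring=[65:NA,78:NC,95:NB]
Op 5: remove NB -> ring=[65:NA,78:NC]
Op 6: route key 71: smallest pos >= 71 is 78 -> NC
Op 7: route key 56: smallest pos >= 56 is 65 -> NA

Answer: NB NC NA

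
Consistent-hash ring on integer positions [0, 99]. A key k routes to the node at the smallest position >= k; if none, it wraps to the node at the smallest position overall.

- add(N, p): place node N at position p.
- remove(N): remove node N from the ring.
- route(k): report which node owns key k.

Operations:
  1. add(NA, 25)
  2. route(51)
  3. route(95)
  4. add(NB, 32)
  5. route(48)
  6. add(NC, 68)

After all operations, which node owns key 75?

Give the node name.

Answer: NA

Derivation:
Op 1: add NA@25 -> ring=[25:NA]
Op 2: route key 51: none >= 51, wrap to smallest pos 25 -> NA
Op 3: route key 95: none >= 95, wrap to smallest pos 25 -> NA
Op 4: add NB@32 -> ring=[25:NA,32:NB]
Op 5: route key 48: none >= 48, wrap to smallest pos 25 -> NA
Op 6: add NC@68 -> ring=[25:NA,32:NB,68:NC]
Final route key 75: none >= 75, wrap to smallest pos 25 -> NA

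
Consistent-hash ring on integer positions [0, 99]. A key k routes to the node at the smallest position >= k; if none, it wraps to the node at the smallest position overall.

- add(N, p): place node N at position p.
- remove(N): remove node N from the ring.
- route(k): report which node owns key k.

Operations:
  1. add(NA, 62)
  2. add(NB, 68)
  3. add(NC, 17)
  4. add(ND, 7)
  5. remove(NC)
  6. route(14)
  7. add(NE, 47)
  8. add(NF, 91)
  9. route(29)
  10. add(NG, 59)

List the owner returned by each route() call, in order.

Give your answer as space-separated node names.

Op 1: add NA@62 -> ring=[62:NA]
Op 2: add NB@68 -> ring=[62:NA,68:NB]
Op 3: add NC@17 -> ring=[17:NC,62:NA,68:NB]
Op 4: add ND@7 -> ring=[7:ND,17:NC,62:NA,68:NB]
Op 5: remove NC -> ring=[7:ND,62:NA,68:NB]
Op 6: route key 14: smallest pos >= 14 is 62 -> NA
Op 7: add NE@47 -> ring=[7:ND,47:NE,62:NA,68:NB]
Op 8: add NF@91 -> ring=[7:ND,47:NE,62:NA,68:NB,91:NF]
Op 9: route key 29: smallest pos >= 29 is 47 -> NE
Op 10: add NG@59 -> ring=[7:ND,47:NE,59:NG,62:NA,68:NB,91:NF]

Answer: NA NE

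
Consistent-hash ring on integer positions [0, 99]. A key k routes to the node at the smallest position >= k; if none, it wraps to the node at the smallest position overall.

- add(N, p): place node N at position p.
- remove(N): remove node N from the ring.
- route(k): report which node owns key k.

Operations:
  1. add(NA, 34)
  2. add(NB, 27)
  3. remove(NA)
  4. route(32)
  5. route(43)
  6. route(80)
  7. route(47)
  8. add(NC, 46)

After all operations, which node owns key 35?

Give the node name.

Op 1: add NA@34 -> ring=[34:NA]
Op 2: add NB@27 -> ring=[27:NB,34:NA]
Op 3: remove NA -> ring=[27:NB]
Op 4: route key 32: none >= 32, wrap to smallest pos 27 -> NB
Op 5: route key 43: none >= 43, wrap to smallest pos 27 -> NB
Op 6: route key 80: none >= 80, wrap to smallest pos 27 -> NB
Op 7: route key 47: none >= 47, wrap to smallest pos 27 -> NB
Op 8: add NC@46 -> ring=[27:NB,46:NC]
Final route key 35: smallest pos >= 35 is 46 -> NC

Answer: NC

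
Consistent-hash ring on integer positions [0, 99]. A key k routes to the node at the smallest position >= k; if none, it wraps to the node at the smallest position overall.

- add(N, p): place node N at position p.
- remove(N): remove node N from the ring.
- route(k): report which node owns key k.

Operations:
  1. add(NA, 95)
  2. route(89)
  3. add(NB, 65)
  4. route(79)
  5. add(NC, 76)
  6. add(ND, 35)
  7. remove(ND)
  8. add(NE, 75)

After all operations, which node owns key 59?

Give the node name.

Answer: NB

Derivation:
Op 1: add NA@95 -> ring=[95:NA]
Op 2: route key 89: smallest pos >= 89 is 95 -> NA
Op 3: add NB@65 -> ring=[65:NB,95:NA]
Op 4: route key 79: smallest pos >= 79 is 95 -> NA
Op 5: add NC@76 -> ring=[65:NB,76:NC,95:NA]
Op 6: add ND@35 -> ring=[35:ND,65:NB,76:NC,95:NA]
Op 7: remove ND -> ring=[65:NB,76:NC,95:NA]
Op 8: add NE@75 -> ring=[65:NB,75:NE,76:NC,95:NA]
Final route key 59: smallest pos >= 59 is 65 -> NB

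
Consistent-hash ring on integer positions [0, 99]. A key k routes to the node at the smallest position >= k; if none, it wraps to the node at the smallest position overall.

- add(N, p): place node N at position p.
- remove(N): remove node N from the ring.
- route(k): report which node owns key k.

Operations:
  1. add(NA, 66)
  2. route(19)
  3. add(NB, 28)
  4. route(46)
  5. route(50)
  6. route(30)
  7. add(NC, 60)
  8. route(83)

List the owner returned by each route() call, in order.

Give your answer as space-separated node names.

Answer: NA NA NA NA NB

Derivation:
Op 1: add NA@66 -> ring=[66:NA]
Op 2: route key 19: smallest pos >= 19 is 66 -> NA
Op 3: add NB@28 -> ring=[28:NB,66:NA]
Op 4: route key 46: smallest pos >= 46 is 66 -> NA
Op 5: route key 50: smallest pos >= 50 is 66 -> NA
Op 6: route key 30: smallest pos >= 30 is 66 -> NA
Op 7: add NC@60 -> ring=[28:NB,60:NC,66:NA]
Op 8: route key 83: none >= 83, wrap to smallest pos 28 -> NB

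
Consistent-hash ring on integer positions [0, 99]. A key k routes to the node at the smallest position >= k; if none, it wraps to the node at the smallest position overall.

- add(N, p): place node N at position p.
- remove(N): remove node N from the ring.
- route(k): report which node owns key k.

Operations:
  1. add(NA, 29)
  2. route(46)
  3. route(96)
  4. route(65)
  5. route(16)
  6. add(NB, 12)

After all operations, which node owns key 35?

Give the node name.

Op 1: add NA@29 -> ring=[29:NA]
Op 2: route key 46: none >= 46, wrap to smallest pos 29 -> NA
Op 3: route key 96: none >= 96, wrap to smallest pos 29 -> NA
Op 4: route key 65: none >= 65, wrap to smallest pos 29 -> NA
Op 5: route key 16: smallest pos >= 16 is 29 -> NA
Op 6: add NB@12 -> ring=[12:NB,29:NA]
Final route key 35: none >= 35, wrap to smallest pos 12 -> NB

Answer: NB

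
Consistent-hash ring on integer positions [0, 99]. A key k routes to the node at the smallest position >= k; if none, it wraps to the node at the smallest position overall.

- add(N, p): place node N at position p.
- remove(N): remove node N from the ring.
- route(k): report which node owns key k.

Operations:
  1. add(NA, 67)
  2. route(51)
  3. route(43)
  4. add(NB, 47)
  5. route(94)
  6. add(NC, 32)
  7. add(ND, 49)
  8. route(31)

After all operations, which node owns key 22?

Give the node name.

Answer: NC

Derivation:
Op 1: add NA@67 -> ring=[67:NA]
Op 2: route key 51: smallest pos >= 51 is 67 -> NA
Op 3: route key 43: smallest pos >= 43 is 67 -> NA
Op 4: add NB@47 -> ring=[47:NB,67:NA]
Op 5: route key 94: none >= 94, wrap to smallest pos 47 -> NB
Op 6: add NC@32 -> ring=[32:NC,47:NB,67:NA]
Op 7: add ND@49 -> ring=[32:NC,47:NB,49:ND,67:NA]
Op 8: route key 31: smallest pos >= 31 is 32 -> NC
Final route key 22: smallest pos >= 22 is 32 -> NC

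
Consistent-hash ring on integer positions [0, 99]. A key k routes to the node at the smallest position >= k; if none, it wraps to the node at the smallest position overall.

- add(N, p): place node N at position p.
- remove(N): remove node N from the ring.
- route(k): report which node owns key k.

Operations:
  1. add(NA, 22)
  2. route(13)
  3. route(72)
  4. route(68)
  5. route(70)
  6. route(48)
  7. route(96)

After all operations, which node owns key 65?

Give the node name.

Op 1: add NA@22 -> ring=[22:NA]
Op 2: route key 13: smallest pos >= 13 is 22 -> NA
Op 3: route key 72: none >= 72, wrap to smallest pos 22 -> NA
Op 4: route key 68: none >= 68, wrap to smallest pos 22 -> NA
Op 5: route key 70: none >= 70, wrap to smallest pos 22 -> NA
Op 6: route key 48: none >= 48, wrap to smallest pos 22 -> NA
Op 7: route key 96: none >= 96, wrap to smallest pos 22 -> NA
Final route key 65: none >= 65, wrap to smallest pos 22 -> NA

Answer: NA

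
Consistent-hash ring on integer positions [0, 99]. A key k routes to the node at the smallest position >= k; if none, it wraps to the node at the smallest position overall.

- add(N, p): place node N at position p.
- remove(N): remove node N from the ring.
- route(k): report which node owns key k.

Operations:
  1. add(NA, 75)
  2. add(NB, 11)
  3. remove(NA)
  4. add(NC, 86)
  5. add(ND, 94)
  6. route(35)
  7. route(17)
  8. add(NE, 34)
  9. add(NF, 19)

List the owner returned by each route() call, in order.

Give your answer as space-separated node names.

Op 1: add NA@75 -> ring=[75:NA]
Op 2: add NB@11 -> ring=[11:NB,75:NA]
Op 3: remove NA -> ring=[11:NB]
Op 4: add NC@86 -> ring=[11:NB,86:NC]
Op 5: add ND@94 -> ring=[11:NB,86:NC,94:ND]
Op 6: route key 35: smallest pos >= 35 is 86 -> NC
Op 7: route key 17: smallest pos >= 17 is 86 -> NC
Op 8: add NE@34 -> ring=[11:NB,34:NE,86:NC,94:ND]
Op 9: add NF@19 -> ring=[11:NB,19:NF,34:NE,86:NC,94:ND]

Answer: NC NC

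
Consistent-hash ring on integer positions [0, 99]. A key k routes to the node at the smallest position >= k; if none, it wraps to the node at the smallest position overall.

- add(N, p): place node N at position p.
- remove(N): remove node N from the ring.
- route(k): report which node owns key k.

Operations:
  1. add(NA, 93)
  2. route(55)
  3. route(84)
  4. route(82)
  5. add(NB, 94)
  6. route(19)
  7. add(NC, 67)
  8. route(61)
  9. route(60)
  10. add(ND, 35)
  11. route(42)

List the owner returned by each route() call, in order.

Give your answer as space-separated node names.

Op 1: add NA@93 -> ring=[93:NA]
Op 2: route key 55: smallest pos >= 55 is 93 -> NA
Op 3: route key 84: smallest pos >= 84 is 93 -> NA
Op 4: route key 82: smallest pos >= 82 is 93 -> NA
Op 5: add NB@94 -> ring=[93:NA,94:NB]
Op 6: route key 19: smallest pos >= 19 is 93 -> NA
Op 7: add NC@67 -> ring=[67:NC,93:NA,94:NB]
Op 8: route key 61: smallest pos >= 61 is 67 -> NC
Op 9: route key 60: smallest pos >= 60 is 67 -> NC
Op 10: add ND@35 -> ring=[35:ND,67:NC,93:NA,94:NB]
Op 11: route key 42: smallest pos >= 42 is 67 -> NC

Answer: NA NA NA NA NC NC NC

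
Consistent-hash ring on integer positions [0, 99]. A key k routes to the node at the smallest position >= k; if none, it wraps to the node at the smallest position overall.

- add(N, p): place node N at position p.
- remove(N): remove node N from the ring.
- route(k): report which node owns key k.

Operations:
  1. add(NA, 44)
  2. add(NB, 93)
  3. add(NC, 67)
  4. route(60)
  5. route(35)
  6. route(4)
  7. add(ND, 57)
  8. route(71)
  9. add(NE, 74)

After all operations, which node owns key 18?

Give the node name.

Op 1: add NA@44 -> ring=[44:NA]
Op 2: add NB@93 -> ring=[44:NA,93:NB]
Op 3: add NC@67 -> ring=[44:NA,67:NC,93:NB]
Op 4: route key 60: smallest pos >= 60 is 67 -> NC
Op 5: route key 35: smallest pos >= 35 is 44 -> NA
Op 6: route key 4: smallest pos >= 4 is 44 -> NA
Op 7: add ND@57 -> ring=[44:NA,57:ND,67:NC,93:NB]
Op 8: route key 71: smallest pos >= 71 is 93 -> NB
Op 9: add NE@74 -> ring=[44:NA,57:ND,67:NC,74:NE,93:NB]
Final route key 18: smallest pos >= 18 is 44 -> NA

Answer: NA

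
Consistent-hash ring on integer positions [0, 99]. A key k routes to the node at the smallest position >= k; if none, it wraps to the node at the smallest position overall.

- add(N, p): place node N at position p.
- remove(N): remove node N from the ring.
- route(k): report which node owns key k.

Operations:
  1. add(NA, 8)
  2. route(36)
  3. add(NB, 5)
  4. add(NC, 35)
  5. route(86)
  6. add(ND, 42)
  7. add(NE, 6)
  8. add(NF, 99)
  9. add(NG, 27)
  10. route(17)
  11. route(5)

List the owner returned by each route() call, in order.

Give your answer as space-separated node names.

Answer: NA NB NG NB

Derivation:
Op 1: add NA@8 -> ring=[8:NA]
Op 2: route key 36: none >= 36, wrap to smallest pos 8 -> NA
Op 3: add NB@5 -> ring=[5:NB,8:NA]
Op 4: add NC@35 -> ring=[5:NB,8:NA,35:NC]
Op 5: route key 86: none >= 86, wrap to smallest pos 5 -> NB
Op 6: add ND@42 -> ring=[5:NB,8:NA,35:NC,42:ND]
Op 7: add NE@6 -> ring=[5:NB,6:NE,8:NA,35:NC,42:ND]
Op 8: add NF@99 -> ring=[5:NB,6:NE,8:NA,35:NC,42:ND,99:NF]
Op 9: add NG@27 -> ring=[5:NB,6:NE,8:NA,27:NG,35:NC,42:ND,99:NF]
Op 10: route key 17: smallest pos >= 17 is 27 -> NG
Op 11: route key 5: smallest pos >= 5 is 5 -> NB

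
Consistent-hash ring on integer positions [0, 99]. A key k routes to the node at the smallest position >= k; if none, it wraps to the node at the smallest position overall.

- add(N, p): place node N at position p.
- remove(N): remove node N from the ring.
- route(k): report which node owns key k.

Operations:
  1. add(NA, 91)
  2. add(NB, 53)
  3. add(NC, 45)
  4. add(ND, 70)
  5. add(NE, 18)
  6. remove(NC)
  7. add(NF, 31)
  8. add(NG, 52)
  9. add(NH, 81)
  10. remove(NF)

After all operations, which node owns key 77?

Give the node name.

Answer: NH

Derivation:
Op 1: add NA@91 -> ring=[91:NA]
Op 2: add NB@53 -> ring=[53:NB,91:NA]
Op 3: add NC@45 -> ring=[45:NC,53:NB,91:NA]
Op 4: add ND@70 -> ring=[45:NC,53:NB,70:ND,91:NA]
Op 5: add NE@18 -> ring=[18:NE,45:NC,53:NB,70:ND,91:NA]
Op 6: remove NC -> ring=[18:NE,53:NB,70:ND,91:NA]
Op 7: add NF@31 -> ring=[18:NE,31:NF,53:NB,70:ND,91:NA]
Op 8: add NG@52 -> ring=[18:NE,31:NF,52:NG,53:NB,70:ND,91:NA]
Op 9: add NH@81 -> ring=[18:NE,31:NF,52:NG,53:NB,70:ND,81:NH,91:NA]
Op 10: remove NF -> ring=[18:NE,52:NG,53:NB,70:ND,81:NH,91:NA]
Final route key 77: smallest pos >= 77 is 81 -> NH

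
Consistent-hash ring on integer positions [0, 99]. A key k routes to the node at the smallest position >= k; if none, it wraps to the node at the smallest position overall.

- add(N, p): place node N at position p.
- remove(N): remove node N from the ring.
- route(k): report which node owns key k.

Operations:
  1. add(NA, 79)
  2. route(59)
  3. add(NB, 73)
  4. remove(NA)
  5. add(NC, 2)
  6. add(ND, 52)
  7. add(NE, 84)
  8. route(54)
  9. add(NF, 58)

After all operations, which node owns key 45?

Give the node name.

Answer: ND

Derivation:
Op 1: add NA@79 -> ring=[79:NA]
Op 2: route key 59: smallest pos >= 59 is 79 -> NA
Op 3: add NB@73 -> ring=[73:NB,79:NA]
Op 4: remove NA -> ring=[73:NB]
Op 5: add NC@2 -> ring=[2:NC,73:NB]
Op 6: add ND@52 -> ring=[2:NC,52:ND,73:NB]
Op 7: add NE@84 -> ring=[2:NC,52:ND,73:NB,84:NE]
Op 8: route key 54: smallest pos >= 54 is 73 -> NB
Op 9: add NF@58 -> ring=[2:NC,52:ND,58:NF,73:NB,84:NE]
Final route key 45: smallest pos >= 45 is 52 -> ND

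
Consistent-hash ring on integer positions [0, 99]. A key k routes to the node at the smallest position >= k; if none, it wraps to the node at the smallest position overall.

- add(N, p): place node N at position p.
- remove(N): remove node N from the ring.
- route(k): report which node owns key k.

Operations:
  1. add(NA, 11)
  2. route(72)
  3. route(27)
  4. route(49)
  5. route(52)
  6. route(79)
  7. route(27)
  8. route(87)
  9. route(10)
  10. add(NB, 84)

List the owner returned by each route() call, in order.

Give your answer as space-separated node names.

Answer: NA NA NA NA NA NA NA NA

Derivation:
Op 1: add NA@11 -> ring=[11:NA]
Op 2: route key 72: none >= 72, wrap to smallest pos 11 -> NA
Op 3: route key 27: none >= 27, wrap to smallest pos 11 -> NA
Op 4: route key 49: none >= 49, wrap to smallest pos 11 -> NA
Op 5: route key 52: none >= 52, wrap to smallest pos 11 -> NA
Op 6: route key 79: none >= 79, wrap to smallest pos 11 -> NA
Op 7: route key 27: none >= 27, wrap to smallest pos 11 -> NA
Op 8: route key 87: none >= 87, wrap to smallest pos 11 -> NA
Op 9: route key 10: smallest pos >= 10 is 11 -> NA
Op 10: add NB@84 -> ring=[11:NA,84:NB]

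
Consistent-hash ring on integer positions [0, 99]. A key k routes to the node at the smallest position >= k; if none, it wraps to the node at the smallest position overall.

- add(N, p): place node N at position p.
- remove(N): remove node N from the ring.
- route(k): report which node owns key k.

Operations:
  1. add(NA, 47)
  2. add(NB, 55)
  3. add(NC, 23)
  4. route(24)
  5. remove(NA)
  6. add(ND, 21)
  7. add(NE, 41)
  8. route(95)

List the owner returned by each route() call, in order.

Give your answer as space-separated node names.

Op 1: add NA@47 -> ring=[47:NA]
Op 2: add NB@55 -> ring=[47:NA,55:NB]
Op 3: add NC@23 -> ring=[23:NC,47:NA,55:NB]
Op 4: route key 24: smallest pos >= 24 is 47 -> NA
Op 5: remove NA -> ring=[23:NC,55:NB]
Op 6: add ND@21 -> ring=[21:ND,23:NC,55:NB]
Op 7: add NE@41 -> ring=[21:ND,23:NC,41:NE,55:NB]
Op 8: route key 95: none >= 95, wrap to smallest pos 21 -> ND

Answer: NA ND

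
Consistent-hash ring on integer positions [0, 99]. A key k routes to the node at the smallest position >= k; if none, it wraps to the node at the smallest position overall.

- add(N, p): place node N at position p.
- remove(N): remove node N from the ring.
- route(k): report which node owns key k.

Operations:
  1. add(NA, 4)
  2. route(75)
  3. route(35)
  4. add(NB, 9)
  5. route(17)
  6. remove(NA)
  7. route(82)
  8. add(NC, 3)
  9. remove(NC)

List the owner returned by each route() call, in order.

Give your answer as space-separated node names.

Op 1: add NA@4 -> ring=[4:NA]
Op 2: route key 75: none >= 75, wrap to smallest pos 4 -> NA
Op 3: route key 35: none >= 35, wrap to smallest pos 4 -> NA
Op 4: add NB@9 -> ring=[4:NA,9:NB]
Op 5: route key 17: none >= 17, wrap to smallest pos 4 -> NA
Op 6: remove NA -> ring=[9:NB]
Op 7: route key 82: none >= 82, wrap to smallest pos 9 -> NB
Op 8: add NC@3 -> ring=[3:NC,9:NB]
Op 9: remove NC -> ring=[9:NB]

Answer: NA NA NA NB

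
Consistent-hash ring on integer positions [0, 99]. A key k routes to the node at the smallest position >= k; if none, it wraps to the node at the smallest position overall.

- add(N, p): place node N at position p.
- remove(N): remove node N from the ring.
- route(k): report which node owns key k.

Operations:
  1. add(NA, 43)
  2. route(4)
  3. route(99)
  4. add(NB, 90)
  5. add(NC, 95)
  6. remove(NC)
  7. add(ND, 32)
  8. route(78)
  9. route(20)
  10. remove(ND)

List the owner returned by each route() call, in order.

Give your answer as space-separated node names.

Answer: NA NA NB ND

Derivation:
Op 1: add NA@43 -> ring=[43:NA]
Op 2: route key 4: smallest pos >= 4 is 43 -> NA
Op 3: route key 99: none >= 99, wrap to smallest pos 43 -> NA
Op 4: add NB@90 -> ring=[43:NA,90:NB]
Op 5: add NC@95 -> ring=[43:NA,90:NB,95:NC]
Op 6: remove NC -> ring=[43:NA,90:NB]
Op 7: add ND@32 -> ring=[32:ND,43:NA,90:NB]
Op 8: route key 78: smallest pos >= 78 is 90 -> NB
Op 9: route key 20: smallest pos >= 20 is 32 -> ND
Op 10: remove ND -> ring=[43:NA,90:NB]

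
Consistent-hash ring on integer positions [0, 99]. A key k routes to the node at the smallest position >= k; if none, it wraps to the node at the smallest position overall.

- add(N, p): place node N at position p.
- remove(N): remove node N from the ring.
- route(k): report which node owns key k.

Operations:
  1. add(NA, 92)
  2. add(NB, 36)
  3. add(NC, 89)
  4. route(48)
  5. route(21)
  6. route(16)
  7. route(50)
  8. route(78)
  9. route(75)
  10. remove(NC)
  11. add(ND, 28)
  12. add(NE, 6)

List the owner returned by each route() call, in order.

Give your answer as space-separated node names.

Op 1: add NA@92 -> ring=[92:NA]
Op 2: add NB@36 -> ring=[36:NB,92:NA]
Op 3: add NC@89 -> ring=[36:NB,89:NC,92:NA]
Op 4: route key 48: smallest pos >= 48 is 89 -> NC
Op 5: route key 21: smallest pos >= 21 is 36 -> NB
Op 6: route key 16: smallest pos >= 16 is 36 -> NB
Op 7: route key 50: smallest pos >= 50 is 89 -> NC
Op 8: route key 78: smallest pos >= 78 is 89 -> NC
Op 9: route key 75: smallest pos >= 75 is 89 -> NC
Op 10: remove NC -> ring=[36:NB,92:NA]
Op 11: add ND@28 -> ring=[28:ND,36:NB,92:NA]
Op 12: add NE@6 -> ring=[6:NE,28:ND,36:NB,92:NA]

Answer: NC NB NB NC NC NC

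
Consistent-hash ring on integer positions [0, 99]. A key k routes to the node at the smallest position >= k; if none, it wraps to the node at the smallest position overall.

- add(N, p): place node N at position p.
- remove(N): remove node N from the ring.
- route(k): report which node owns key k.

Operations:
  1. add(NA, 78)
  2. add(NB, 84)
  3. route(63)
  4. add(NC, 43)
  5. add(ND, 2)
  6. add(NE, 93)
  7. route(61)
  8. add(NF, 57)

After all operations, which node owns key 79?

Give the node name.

Op 1: add NA@78 -> ring=[78:NA]
Op 2: add NB@84 -> ring=[78:NA,84:NB]
Op 3: route key 63: smallest pos >= 63 is 78 -> NA
Op 4: add NC@43 -> ring=[43:NC,78:NA,84:NB]
Op 5: add ND@2 -> ring=[2:ND,43:NC,78:NA,84:NB]
Op 6: add NE@93 -> ring=[2:ND,43:NC,78:NA,84:NB,93:NE]
Op 7: route key 61: smallest pos >= 61 is 78 -> NA
Op 8: add NF@57 -> ring=[2:ND,43:NC,57:NF,78:NA,84:NB,93:NE]
Final route key 79: smallest pos >= 79 is 84 -> NB

Answer: NB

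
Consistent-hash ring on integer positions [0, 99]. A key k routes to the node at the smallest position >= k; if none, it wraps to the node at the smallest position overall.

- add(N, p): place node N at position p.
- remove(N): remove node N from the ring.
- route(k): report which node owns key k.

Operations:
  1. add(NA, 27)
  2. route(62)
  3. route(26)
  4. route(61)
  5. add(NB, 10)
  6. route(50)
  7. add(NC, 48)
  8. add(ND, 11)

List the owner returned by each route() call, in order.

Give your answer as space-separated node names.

Op 1: add NA@27 -> ring=[27:NA]
Op 2: route key 62: none >= 62, wrap to smallest pos 27 -> NA
Op 3: route key 26: smallest pos >= 26 is 27 -> NA
Op 4: route key 61: none >= 61, wrap to smallest pos 27 -> NA
Op 5: add NB@10 -> ring=[10:NB,27:NA]
Op 6: route key 50: none >= 50, wrap to smallest pos 10 -> NB
Op 7: add NC@48 -> ring=[10:NB,27:NA,48:NC]
Op 8: add ND@11 -> ring=[10:NB,11:ND,27:NA,48:NC]

Answer: NA NA NA NB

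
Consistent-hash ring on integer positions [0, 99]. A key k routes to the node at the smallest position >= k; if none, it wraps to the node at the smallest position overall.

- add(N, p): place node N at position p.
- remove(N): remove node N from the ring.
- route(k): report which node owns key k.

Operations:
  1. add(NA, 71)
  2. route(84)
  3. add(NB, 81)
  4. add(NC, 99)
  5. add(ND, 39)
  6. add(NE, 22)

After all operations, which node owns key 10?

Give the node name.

Answer: NE

Derivation:
Op 1: add NA@71 -> ring=[71:NA]
Op 2: route key 84: none >= 84, wrap to smallest pos 71 -> NA
Op 3: add NB@81 -> ring=[71:NA,81:NB]
Op 4: add NC@99 -> ring=[71:NA,81:NB,99:NC]
Op 5: add ND@39 -> ring=[39:ND,71:NA,81:NB,99:NC]
Op 6: add NE@22 -> ring=[22:NE,39:ND,71:NA,81:NB,99:NC]
Final route key 10: smallest pos >= 10 is 22 -> NE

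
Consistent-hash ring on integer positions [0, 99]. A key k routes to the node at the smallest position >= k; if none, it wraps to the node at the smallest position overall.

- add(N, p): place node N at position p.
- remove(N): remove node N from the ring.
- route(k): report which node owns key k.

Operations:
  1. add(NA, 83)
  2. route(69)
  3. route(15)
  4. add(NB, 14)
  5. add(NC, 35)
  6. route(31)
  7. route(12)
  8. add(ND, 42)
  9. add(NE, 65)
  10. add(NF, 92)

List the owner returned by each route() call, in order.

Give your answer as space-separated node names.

Op 1: add NA@83 -> ring=[83:NA]
Op 2: route key 69: smallest pos >= 69 is 83 -> NA
Op 3: route key 15: smallest pos >= 15 is 83 -> NA
Op 4: add NB@14 -> ring=[14:NB,83:NA]
Op 5: add NC@35 -> ring=[14:NB,35:NC,83:NA]
Op 6: route key 31: smallest pos >= 31 is 35 -> NC
Op 7: route key 12: smallest pos >= 12 is 14 -> NB
Op 8: add ND@42 -> ring=[14:NB,35:NC,42:ND,83:NA]
Op 9: add NE@65 -> ring=[14:NB,35:NC,42:ND,65:NE,83:NA]
Op 10: add NF@92 -> ring=[14:NB,35:NC,42:ND,65:NE,83:NA,92:NF]

Answer: NA NA NC NB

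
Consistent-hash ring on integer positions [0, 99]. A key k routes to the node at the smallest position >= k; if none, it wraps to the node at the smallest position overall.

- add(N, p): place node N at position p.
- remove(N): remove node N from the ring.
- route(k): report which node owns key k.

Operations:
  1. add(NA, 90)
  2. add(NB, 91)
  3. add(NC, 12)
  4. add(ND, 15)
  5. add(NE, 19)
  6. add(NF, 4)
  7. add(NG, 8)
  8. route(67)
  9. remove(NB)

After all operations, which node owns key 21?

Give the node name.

Op 1: add NA@90 -> ring=[90:NA]
Op 2: add NB@91 -> ring=[90:NA,91:NB]
Op 3: add NC@12 -> ring=[12:NC,90:NA,91:NB]
Op 4: add ND@15 -> ring=[12:NC,15:ND,90:NA,91:NB]
Op 5: add NE@19 -> ring=[12:NC,15:ND,19:NE,90:NA,91:NB]
Op 6: add NF@4 -> ring=[4:NF,12:NC,15:ND,19:NE,90:NA,91:NB]
Op 7: add NG@8 -> ring=[4:NF,8:NG,12:NC,15:ND,19:NE,90:NA,91:NB]
Op 8: route key 67: smallest pos >= 67 is 90 -> NA
Op 9: remove NB -> ring=[4:NF,8:NG,12:NC,15:ND,19:NE,90:NA]
Final route key 21: smallest pos >= 21 is 90 -> NA

Answer: NA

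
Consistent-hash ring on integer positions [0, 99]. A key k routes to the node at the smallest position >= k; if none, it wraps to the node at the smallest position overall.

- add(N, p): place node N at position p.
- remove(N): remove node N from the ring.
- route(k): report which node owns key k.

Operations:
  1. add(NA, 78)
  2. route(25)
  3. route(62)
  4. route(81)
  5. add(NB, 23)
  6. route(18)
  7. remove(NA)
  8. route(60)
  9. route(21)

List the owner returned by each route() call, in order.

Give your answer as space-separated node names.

Answer: NA NA NA NB NB NB

Derivation:
Op 1: add NA@78 -> ring=[78:NA]
Op 2: route key 25: smallest pos >= 25 is 78 -> NA
Op 3: route key 62: smallest pos >= 62 is 78 -> NA
Op 4: route key 81: none >= 81, wrap to smallest pos 78 -> NA
Op 5: add NB@23 -> ring=[23:NB,78:NA]
Op 6: route key 18: smallest pos >= 18 is 23 -> NB
Op 7: remove NA -> ring=[23:NB]
Op 8: route key 60: none >= 60, wrap to smallest pos 23 -> NB
Op 9: route key 21: smallest pos >= 21 is 23 -> NB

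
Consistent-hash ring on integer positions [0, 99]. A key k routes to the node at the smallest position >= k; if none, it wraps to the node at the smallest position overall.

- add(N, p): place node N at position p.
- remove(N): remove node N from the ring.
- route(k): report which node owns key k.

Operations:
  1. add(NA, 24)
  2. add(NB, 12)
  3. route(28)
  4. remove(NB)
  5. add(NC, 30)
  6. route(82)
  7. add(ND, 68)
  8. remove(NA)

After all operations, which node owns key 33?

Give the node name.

Op 1: add NA@24 -> ring=[24:NA]
Op 2: add NB@12 -> ring=[12:NB,24:NA]
Op 3: route key 28: none >= 28, wrap to smallest pos 12 -> NB
Op 4: remove NB -> ring=[24:NA]
Op 5: add NC@30 -> ring=[24:NA,30:NC]
Op 6: route key 82: none >= 82, wrap to smallest pos 24 -> NA
Op 7: add ND@68 -> ring=[24:NA,30:NC,68:ND]
Op 8: remove NA -> ring=[30:NC,68:ND]
Final route key 33: smallest pos >= 33 is 68 -> ND

Answer: ND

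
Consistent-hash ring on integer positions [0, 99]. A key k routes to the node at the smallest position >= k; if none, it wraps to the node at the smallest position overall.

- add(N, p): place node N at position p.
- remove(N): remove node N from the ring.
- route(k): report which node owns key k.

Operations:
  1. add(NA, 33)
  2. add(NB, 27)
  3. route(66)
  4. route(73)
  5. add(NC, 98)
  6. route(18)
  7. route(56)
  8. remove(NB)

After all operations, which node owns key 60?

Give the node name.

Answer: NC

Derivation:
Op 1: add NA@33 -> ring=[33:NA]
Op 2: add NB@27 -> ring=[27:NB,33:NA]
Op 3: route key 66: none >= 66, wrap to smallest pos 27 -> NB
Op 4: route key 73: none >= 73, wrap to smallest pos 27 -> NB
Op 5: add NC@98 -> ring=[27:NB,33:NA,98:NC]
Op 6: route key 18: smallest pos >= 18 is 27 -> NB
Op 7: route key 56: smallest pos >= 56 is 98 -> NC
Op 8: remove NB -> ring=[33:NA,98:NC]
Final route key 60: smallest pos >= 60 is 98 -> NC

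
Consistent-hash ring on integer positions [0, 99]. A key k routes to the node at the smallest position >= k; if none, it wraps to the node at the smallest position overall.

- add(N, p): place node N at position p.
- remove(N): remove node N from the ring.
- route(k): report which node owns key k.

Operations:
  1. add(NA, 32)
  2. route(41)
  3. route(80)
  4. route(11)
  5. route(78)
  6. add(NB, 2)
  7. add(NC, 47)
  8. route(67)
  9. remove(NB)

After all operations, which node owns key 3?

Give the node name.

Op 1: add NA@32 -> ring=[32:NA]
Op 2: route key 41: none >= 41, wrap to smallest pos 32 -> NA
Op 3: route key 80: none >= 80, wrap to smallest pos 32 -> NA
Op 4: route key 11: smallest pos >= 11 is 32 -> NA
Op 5: route key 78: none >= 78, wrap to smallest pos 32 -> NA
Op 6: add NB@2 -> ring=[2:NB,32:NA]
Op 7: add NC@47 -> ring=[2:NB,32:NA,47:NC]
Op 8: route key 67: none >= 67, wrap to smallest pos 2 -> NB
Op 9: remove NB -> ring=[32:NA,47:NC]
Final route key 3: smallest pos >= 3 is 32 -> NA

Answer: NA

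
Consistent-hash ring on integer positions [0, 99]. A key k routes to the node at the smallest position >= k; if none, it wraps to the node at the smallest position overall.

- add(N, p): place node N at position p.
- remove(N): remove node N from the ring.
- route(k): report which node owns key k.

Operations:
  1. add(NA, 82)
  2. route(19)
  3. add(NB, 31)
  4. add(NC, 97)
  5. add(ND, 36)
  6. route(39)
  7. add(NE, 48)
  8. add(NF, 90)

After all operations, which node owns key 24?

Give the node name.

Answer: NB

Derivation:
Op 1: add NA@82 -> ring=[82:NA]
Op 2: route key 19: smallest pos >= 19 is 82 -> NA
Op 3: add NB@31 -> ring=[31:NB,82:NA]
Op 4: add NC@97 -> ring=[31:NB,82:NA,97:NC]
Op 5: add ND@36 -> ring=[31:NB,36:ND,82:NA,97:NC]
Op 6: route key 39: smallest pos >= 39 is 82 -> NA
Op 7: add NE@48 -> ring=[31:NB,36:ND,48:NE,82:NA,97:NC]
Op 8: add NF@90 -> ring=[31:NB,36:ND,48:NE,82:NA,90:NF,97:NC]
Final route key 24: smallest pos >= 24 is 31 -> NB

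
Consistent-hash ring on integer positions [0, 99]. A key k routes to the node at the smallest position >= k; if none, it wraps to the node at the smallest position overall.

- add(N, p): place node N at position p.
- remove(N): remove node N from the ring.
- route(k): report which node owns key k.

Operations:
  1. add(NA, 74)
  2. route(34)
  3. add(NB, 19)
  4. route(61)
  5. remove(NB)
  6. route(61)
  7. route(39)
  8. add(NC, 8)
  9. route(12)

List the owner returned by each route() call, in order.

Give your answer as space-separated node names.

Answer: NA NA NA NA NA

Derivation:
Op 1: add NA@74 -> ring=[74:NA]
Op 2: route key 34: smallest pos >= 34 is 74 -> NA
Op 3: add NB@19 -> ring=[19:NB,74:NA]
Op 4: route key 61: smallest pos >= 61 is 74 -> NA
Op 5: remove NB -> ring=[74:NA]
Op 6: route key 61: smallest pos >= 61 is 74 -> NA
Op 7: route key 39: smallest pos >= 39 is 74 -> NA
Op 8: add NC@8 -> ring=[8:NC,74:NA]
Op 9: route key 12: smallest pos >= 12 is 74 -> NA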